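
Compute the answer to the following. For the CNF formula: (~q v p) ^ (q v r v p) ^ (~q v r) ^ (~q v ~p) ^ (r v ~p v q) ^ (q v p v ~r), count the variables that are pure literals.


Check each variable for pure literal status:
p: mixed (not pure)
q: mixed (not pure)
r: mixed (not pure)
Pure literal count = 0

0


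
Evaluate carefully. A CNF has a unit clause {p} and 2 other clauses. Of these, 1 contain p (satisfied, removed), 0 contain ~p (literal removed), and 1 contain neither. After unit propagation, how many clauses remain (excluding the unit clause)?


Satisfied (removed): 1
Shortened (remain): 0
Unchanged (remain): 1
Remaining = 0 + 1 = 1

1


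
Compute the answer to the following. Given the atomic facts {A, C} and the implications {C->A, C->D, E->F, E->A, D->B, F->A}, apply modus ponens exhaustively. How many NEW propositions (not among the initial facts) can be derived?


Initial facts: {A, C}
Apply modus ponens to closure:
  C and C->D  =>  D
  D and D->B  =>  B
Final known: {A, B, C, D}
New propositions: {B, D}
Count = 2

2


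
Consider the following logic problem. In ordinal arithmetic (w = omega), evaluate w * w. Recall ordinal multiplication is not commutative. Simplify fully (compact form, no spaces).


Compute w * w.
Ordinal * is associative and left-distributive over +, but NOT commutative; for finite n>1, n*w = w but w*n stays w*n.
w * w = w^2 by definition.
Result = w^2

w^2


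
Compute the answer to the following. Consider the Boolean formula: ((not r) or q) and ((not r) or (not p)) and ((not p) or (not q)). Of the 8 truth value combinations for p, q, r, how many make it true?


Evaluate all 8 assignments for p, q, r:
p=0, q=0, r=0: 1
p=0, q=0, r=1: 0
p=0, q=1, r=0: 1
p=0, q=1, r=1: 1
p=1, q=0, r=0: 1
p=1, q=0, r=1: 0
p=1, q=1, r=0: 0
p=1, q=1, r=1: 0
Satisfying count = 4

4


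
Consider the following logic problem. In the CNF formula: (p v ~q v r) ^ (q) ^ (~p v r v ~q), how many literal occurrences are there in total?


Counting literals in each clause:
Clause 1: 3 literal(s)
Clause 2: 1 literal(s)
Clause 3: 3 literal(s)
Total = 7

7


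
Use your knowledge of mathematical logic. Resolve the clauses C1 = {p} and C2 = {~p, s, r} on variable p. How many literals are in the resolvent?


Remove p from C1 and ~p from C2.
C1 remainder: {}
C2 remainder: {s, r}
Union (resolvent): {r, s}
Resolvent has 2 literal(s).

2


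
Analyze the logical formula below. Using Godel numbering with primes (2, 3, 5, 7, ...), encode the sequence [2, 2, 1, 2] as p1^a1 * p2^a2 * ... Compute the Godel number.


Encode each element as an exponent of the corresponding prime:
  2^2 = 4
  3^2 = 9
  5^1 = 5
  7^2 = 49
Product = 4 * 9 * 5 * 49 = 8820

8820


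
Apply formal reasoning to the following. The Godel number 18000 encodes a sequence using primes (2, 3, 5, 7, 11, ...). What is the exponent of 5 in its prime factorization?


Factorize 18000 by dividing by 5 repeatedly.
Division steps: 5 divides 18000 exactly 3 time(s).
Exponent of 5 = 3

3


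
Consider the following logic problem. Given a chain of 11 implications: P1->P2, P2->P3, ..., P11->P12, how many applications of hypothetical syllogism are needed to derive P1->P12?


With 11 implications in a chain connecting 12 propositions:
P1->P2, P2->P3, ..., P11->P12
Steps needed = (number of implications) - 1 = 11 - 1 = 10

10


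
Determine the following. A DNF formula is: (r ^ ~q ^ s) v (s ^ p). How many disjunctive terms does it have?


A DNF formula is a disjunction of terms (conjunctions).
Terms are separated by v.
Counting the disjuncts: 2 terms.

2


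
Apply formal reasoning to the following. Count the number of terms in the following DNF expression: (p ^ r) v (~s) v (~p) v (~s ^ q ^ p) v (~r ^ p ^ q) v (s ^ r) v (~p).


A DNF formula is a disjunction of terms (conjunctions).
Terms are separated by v.
Counting the disjuncts: 7 terms.

7


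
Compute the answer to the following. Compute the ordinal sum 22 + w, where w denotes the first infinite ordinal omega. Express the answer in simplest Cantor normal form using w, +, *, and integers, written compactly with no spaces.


Compute 22 + w.
Ordinal + is associative but NOT commutative; for finite n>0, n + w = w but w + n stays w+n.
Any finite left addend is absorbed by w on the right: 22 + w = w.
Result = w

w


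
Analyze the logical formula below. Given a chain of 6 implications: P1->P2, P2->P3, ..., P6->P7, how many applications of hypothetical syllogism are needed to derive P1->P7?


With 6 implications in a chain connecting 7 propositions:
P1->P2, P2->P3, ..., P6->P7
Steps needed = (number of implications) - 1 = 6 - 1 = 5

5


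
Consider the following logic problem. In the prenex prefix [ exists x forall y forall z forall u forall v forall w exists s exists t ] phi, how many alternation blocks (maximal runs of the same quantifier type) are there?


Quantifier-type sequence: E A A A A A E E  (A=forall, E=exists)
Group into maximal same-type runs:
  Ex1 | Ax5 | Ex2
Number of blocks = 3

3


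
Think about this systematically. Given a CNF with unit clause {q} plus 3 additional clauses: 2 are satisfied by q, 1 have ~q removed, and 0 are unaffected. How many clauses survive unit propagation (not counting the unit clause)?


Satisfied (removed): 2
Shortened (remain): 1
Unchanged (remain): 0
Remaining = 1 + 0 = 1

1


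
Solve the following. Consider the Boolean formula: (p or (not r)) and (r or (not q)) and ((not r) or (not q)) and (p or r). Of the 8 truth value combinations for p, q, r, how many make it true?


Evaluate all 8 assignments for p, q, r:
p=0, q=0, r=0: 0
p=0, q=0, r=1: 0
p=0, q=1, r=0: 0
p=0, q=1, r=1: 0
p=1, q=0, r=0: 1
p=1, q=0, r=1: 1
p=1, q=1, r=0: 0
p=1, q=1, r=1: 0
Satisfying count = 2

2


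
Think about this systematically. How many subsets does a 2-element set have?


The power set of a set with n elements has 2^n elements.
|P(S)| = 2^2 = 4

4


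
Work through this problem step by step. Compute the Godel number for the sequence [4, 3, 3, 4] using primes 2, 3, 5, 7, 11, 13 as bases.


Encode each element as an exponent of the corresponding prime:
  2^4 = 16
  3^3 = 27
  5^3 = 125
  7^4 = 2401
Product = 16 * 27 * 125 * 2401 = 129654000

129654000


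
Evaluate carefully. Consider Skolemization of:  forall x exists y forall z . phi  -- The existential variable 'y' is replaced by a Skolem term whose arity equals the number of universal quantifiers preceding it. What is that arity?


Quantifier prefix: forall x exists y forall z
'y' is existentially quantified at position 2.
Universal variables preceding it: x
Skolem function arity = 1

1


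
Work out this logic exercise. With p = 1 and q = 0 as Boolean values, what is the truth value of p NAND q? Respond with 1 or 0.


p = 1, q = 0
Operation: p NAND q
Evaluate: 1 NAND 0 = 1

1


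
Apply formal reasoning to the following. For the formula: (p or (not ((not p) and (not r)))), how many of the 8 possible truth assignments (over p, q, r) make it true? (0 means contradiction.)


Check all 8 assignments:
p=0, q=0, r=0: 0
p=0, q=0, r=1: 1
p=0, q=1, r=0: 0
p=0, q=1, r=1: 1
p=1, q=0, r=0: 1
p=1, q=0, r=1: 1
p=1, q=1, r=0: 1
p=1, q=1, r=1: 1
Count of True = 6

6


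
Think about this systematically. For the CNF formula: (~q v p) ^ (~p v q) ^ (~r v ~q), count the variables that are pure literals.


Check each variable for pure literal status:
p: mixed (not pure)
q: mixed (not pure)
r: pure negative
Pure literal count = 1

1


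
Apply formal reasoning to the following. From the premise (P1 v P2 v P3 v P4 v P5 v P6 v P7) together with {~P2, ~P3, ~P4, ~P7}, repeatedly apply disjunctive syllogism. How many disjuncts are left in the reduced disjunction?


Original disjuncts (7): P1, P2, P3, P4, P5, P6, P7
Negated (eliminate): ~P2, ~P3, ~P4, ~P7
Remaining disjuncts: P1, P5, P6
Count = 7 - 4 = 3

3


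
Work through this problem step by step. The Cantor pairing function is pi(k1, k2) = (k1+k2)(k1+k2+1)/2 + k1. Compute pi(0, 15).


k1 + k2 = 15
(k1+k2)(k1+k2+1)/2 = 15 * 16 / 2 = 120
pi = 120 + 0 = 120

120


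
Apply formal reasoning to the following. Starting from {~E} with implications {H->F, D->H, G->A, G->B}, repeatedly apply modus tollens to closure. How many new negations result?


Initial negated facts: {~E}
Apply modus tollens to closure:
  (no implication fires)
Final negated: {~E}
New negations: {(none)}
Count = 0

0


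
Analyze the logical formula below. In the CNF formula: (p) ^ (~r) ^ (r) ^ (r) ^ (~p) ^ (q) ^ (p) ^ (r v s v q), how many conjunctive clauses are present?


A CNF formula is a conjunction of clauses.
Clauses are separated by ^.
Counting the conjuncts: 8 clauses.

8


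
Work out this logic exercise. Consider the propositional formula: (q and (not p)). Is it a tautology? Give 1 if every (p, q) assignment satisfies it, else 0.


Check all 4 assignments:
p=0, q=0: 0
p=0, q=1: 1
p=1, q=0: 0
p=1, q=1: 0
Satisfying count = 1/4.
Tautology iff count = 4: no.

0


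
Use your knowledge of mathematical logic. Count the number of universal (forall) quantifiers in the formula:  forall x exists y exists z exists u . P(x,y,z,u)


Quantifier prefix: forall x exists y exists z exists u
Mark each quantifier type:
  U E E E
Universal count = 1, Existential count = 3
Asked for universal (forall) quantifiers: 1

1


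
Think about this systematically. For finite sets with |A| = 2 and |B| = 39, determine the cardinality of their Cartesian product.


The Cartesian product A x B contains all ordered pairs (a, b).
|A x B| = |A| * |B| = 2 * 39 = 78

78


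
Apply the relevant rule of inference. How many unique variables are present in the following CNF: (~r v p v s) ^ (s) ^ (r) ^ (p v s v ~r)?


Identify each variable that appears in the formula.
Variables found: p, r, s
Count = 3

3


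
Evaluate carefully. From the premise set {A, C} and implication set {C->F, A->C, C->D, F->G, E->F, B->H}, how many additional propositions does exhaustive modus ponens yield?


Initial facts: {A, C}
Apply modus ponens to closure:
  C and C->F  =>  F
  C and C->D  =>  D
  F and F->G  =>  G
Final known: {A, C, D, F, G}
New propositions: {D, F, G}
Count = 3

3


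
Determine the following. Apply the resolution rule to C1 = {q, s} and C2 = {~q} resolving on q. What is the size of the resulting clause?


Remove q from C1 and ~q from C2.
C1 remainder: {s}
C2 remainder: {}
Union (resolvent): {s}
Resolvent has 1 literal(s).

1


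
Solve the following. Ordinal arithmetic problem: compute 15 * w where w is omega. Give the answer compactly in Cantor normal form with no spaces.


Compute 15 * w.
Ordinal * is associative and left-distributive over +, but NOT commutative; for finite n>1, n*w = w but w*n stays w*n.
For finite n>0, n * w = sup{n*k : k<w} = w. So 15 * w = w.
Result = w

w


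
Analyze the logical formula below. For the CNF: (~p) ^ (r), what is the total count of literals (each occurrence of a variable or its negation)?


Counting literals in each clause:
Clause 1: 1 literal(s)
Clause 2: 1 literal(s)
Total = 2

2


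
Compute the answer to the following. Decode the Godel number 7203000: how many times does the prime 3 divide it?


Factorize 7203000 by dividing by 3 repeatedly.
Division steps: 3 divides 7203000 exactly 1 time(s).
Exponent of 3 = 1

1


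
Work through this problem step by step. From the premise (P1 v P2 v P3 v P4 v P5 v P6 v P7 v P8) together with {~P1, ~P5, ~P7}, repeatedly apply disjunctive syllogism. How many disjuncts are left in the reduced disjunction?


Original disjuncts (8): P1, P2, P3, P4, P5, P6, P7, P8
Negated (eliminate): ~P1, ~P5, ~P7
Remaining disjuncts: P2, P3, P4, P6, P8
Count = 8 - 3 = 5

5


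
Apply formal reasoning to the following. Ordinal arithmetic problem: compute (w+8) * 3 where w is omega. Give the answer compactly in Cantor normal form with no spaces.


Compute (w+8) * 3.
Ordinal * is associative and left-distributive over +, but NOT commutative; for finite n>1, n*w = w but w*n stays w*n.
(w+8) * 3 = (w+8) repeated 3 times. Each intermediate +8 is absorbed by the following w; only the last survives: w*3+8.
Result = w*3+8

w*3+8


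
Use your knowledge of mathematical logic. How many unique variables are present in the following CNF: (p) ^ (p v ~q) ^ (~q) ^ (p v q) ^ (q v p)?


Identify each variable that appears in the formula.
Variables found: p, q
Count = 2

2


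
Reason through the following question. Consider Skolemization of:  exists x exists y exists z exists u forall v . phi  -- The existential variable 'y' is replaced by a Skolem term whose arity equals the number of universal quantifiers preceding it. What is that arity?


Quantifier prefix: exists x exists y exists z exists u forall v
'y' is existentially quantified at position 2.
No universal quantifiers precede it.
Skolem function arity = 0 (a Skolem constant)

0


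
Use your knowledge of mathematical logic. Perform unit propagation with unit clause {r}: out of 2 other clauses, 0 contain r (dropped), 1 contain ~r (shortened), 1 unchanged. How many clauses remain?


Satisfied (removed): 0
Shortened (remain): 1
Unchanged (remain): 1
Remaining = 1 + 1 = 2

2


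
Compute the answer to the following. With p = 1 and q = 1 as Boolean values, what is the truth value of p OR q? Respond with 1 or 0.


p = 1, q = 1
Operation: p OR q
Evaluate: 1 OR 1 = 1

1


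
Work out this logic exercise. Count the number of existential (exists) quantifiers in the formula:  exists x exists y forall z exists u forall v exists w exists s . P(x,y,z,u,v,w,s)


Quantifier prefix: exists x exists y forall z exists u forall v exists w exists s
Mark each quantifier type:
  E E U E U E E
Universal count = 2, Existential count = 5
Asked for existential (exists) quantifiers: 5

5


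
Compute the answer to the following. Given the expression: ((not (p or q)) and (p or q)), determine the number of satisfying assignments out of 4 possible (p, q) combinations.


Check all 4 assignments:
p=0, q=0: 0
p=0, q=1: 0
p=1, q=0: 0
p=1, q=1: 0
Count of True = 0

0


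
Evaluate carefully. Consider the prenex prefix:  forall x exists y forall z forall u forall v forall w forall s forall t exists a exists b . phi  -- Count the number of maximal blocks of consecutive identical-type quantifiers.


Quantifier-type sequence: A E A A A A A A E E  (A=forall, E=exists)
Group into maximal same-type runs:
  Ax1 | Ex1 | Ax6 | Ex2
Number of blocks = 4

4


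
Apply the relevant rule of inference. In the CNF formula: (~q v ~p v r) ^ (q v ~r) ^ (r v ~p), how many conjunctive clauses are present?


A CNF formula is a conjunction of clauses.
Clauses are separated by ^.
Counting the conjuncts: 3 clauses.

3


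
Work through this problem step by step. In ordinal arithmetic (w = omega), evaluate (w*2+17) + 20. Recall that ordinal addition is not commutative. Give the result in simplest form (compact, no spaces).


Compute (w*2+17) + 20.
Ordinal + is associative but NOT commutative; for finite n>0, n + w = w but w + n stays w+n.
By associativity: (w*2+17) + 20 = w*2 + (17+20) = w*2+37.
Result = w*2+37

w*2+37


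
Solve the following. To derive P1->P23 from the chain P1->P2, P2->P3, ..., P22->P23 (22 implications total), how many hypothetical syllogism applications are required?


With 22 implications in a chain connecting 23 propositions:
P1->P2, P2->P3, ..., P22->P23
Steps needed = (number of implications) - 1 = 22 - 1 = 21

21


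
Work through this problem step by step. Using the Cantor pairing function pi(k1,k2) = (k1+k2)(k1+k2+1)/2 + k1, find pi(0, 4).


k1 + k2 = 4
(k1+k2)(k1+k2+1)/2 = 4 * 5 / 2 = 10
pi = 10 + 0 = 10

10


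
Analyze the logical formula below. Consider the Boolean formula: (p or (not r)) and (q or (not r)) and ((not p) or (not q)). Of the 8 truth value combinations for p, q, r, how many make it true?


Evaluate all 8 assignments for p, q, r:
p=0, q=0, r=0: 1
p=0, q=0, r=1: 0
p=0, q=1, r=0: 1
p=0, q=1, r=1: 0
p=1, q=0, r=0: 1
p=1, q=0, r=1: 0
p=1, q=1, r=0: 0
p=1, q=1, r=1: 0
Satisfying count = 3

3


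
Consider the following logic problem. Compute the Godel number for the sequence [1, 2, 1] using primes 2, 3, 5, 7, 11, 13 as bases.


Encode each element as an exponent of the corresponding prime:
  2^1 = 2
  3^2 = 9
  5^1 = 5
Product = 2 * 9 * 5 = 90

90


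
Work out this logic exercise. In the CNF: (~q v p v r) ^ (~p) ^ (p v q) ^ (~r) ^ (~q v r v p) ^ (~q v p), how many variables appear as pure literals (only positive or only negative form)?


Check each variable for pure literal status:
p: mixed (not pure)
q: mixed (not pure)
r: mixed (not pure)
Pure literal count = 0

0


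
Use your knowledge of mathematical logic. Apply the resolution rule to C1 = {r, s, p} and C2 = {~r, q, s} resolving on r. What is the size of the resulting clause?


Remove r from C1 and ~r from C2.
C1 remainder: {s, p}
C2 remainder: {q, s}
Union (resolvent): {p, q, s}
Resolvent has 3 literal(s).

3


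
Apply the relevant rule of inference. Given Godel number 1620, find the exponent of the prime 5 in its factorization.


Factorize 1620 by dividing by 5 repeatedly.
Division steps: 5 divides 1620 exactly 1 time(s).
Exponent of 5 = 1

1


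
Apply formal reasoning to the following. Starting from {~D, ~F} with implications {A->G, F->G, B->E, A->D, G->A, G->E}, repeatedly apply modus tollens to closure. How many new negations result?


Initial negated facts: {~D, ~F}
Apply modus tollens to closure:
  ~D and A->D  =>  ~A
  ~A and G->A  =>  ~G
Final negated: {~A, ~D, ~F, ~G}
New negations: {~A, ~G}
Count = 2

2


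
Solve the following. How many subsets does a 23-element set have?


The power set of a set with n elements has 2^n elements.
|P(S)| = 2^23 = 8388608

8388608


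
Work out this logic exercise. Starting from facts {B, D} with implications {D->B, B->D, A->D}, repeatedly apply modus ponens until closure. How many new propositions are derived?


Initial facts: {B, D}
Apply modus ponens to closure:
  (no implication fires)
Final known: {B, D}
New propositions: {(none)}
Count = 0

0


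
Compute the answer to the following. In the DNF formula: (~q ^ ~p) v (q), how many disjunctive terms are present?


A DNF formula is a disjunction of terms (conjunctions).
Terms are separated by v.
Counting the disjuncts: 2 terms.

2


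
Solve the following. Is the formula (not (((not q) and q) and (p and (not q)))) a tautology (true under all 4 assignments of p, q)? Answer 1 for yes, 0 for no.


Check all 4 assignments:
p=0, q=0: 1
p=0, q=1: 1
p=1, q=0: 1
p=1, q=1: 1
Satisfying count = 4/4.
Tautology iff count = 4: yes.

1


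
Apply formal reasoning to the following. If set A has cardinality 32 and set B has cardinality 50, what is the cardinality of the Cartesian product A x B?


The Cartesian product A x B contains all ordered pairs (a, b).
|A x B| = |A| * |B| = 32 * 50 = 1600

1600


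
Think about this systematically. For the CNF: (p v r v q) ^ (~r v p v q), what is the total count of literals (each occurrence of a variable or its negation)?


Counting literals in each clause:
Clause 1: 3 literal(s)
Clause 2: 3 literal(s)
Total = 6

6


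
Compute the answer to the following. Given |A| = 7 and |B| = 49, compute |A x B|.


The Cartesian product A x B contains all ordered pairs (a, b).
|A x B| = |A| * |B| = 7 * 49 = 343

343


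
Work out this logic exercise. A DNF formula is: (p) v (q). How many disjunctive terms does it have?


A DNF formula is a disjunction of terms (conjunctions).
Terms are separated by v.
Counting the disjuncts: 2 terms.

2


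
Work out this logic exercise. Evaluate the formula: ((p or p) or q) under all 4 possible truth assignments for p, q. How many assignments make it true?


Check all 4 assignments:
p=0, q=0: 0
p=0, q=1: 1
p=1, q=0: 1
p=1, q=1: 1
Count of True = 3

3


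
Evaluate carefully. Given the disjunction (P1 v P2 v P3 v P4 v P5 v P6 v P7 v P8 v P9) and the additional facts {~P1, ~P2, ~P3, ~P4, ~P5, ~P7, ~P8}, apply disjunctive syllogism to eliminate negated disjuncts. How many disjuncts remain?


Original disjuncts (9): P1, P2, P3, P4, P5, P6, P7, P8, P9
Negated (eliminate): ~P1, ~P2, ~P3, ~P4, ~P5, ~P7, ~P8
Remaining disjuncts: P6, P9
Count = 9 - 7 = 2

2


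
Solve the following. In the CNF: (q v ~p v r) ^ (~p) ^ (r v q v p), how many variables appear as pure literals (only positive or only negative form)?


Check each variable for pure literal status:
p: mixed (not pure)
q: pure positive
r: pure positive
Pure literal count = 2

2


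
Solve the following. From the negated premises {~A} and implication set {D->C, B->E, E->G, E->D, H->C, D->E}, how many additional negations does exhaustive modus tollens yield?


Initial negated facts: {~A}
Apply modus tollens to closure:
  (no implication fires)
Final negated: {~A}
New negations: {(none)}
Count = 0

0


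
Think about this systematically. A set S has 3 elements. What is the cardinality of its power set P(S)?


The power set of a set with n elements has 2^n elements.
|P(S)| = 2^3 = 8

8


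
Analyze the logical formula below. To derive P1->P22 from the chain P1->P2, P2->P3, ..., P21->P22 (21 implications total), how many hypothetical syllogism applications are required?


With 21 implications in a chain connecting 22 propositions:
P1->P2, P2->P3, ..., P21->P22
Steps needed = (number of implications) - 1 = 21 - 1 = 20

20


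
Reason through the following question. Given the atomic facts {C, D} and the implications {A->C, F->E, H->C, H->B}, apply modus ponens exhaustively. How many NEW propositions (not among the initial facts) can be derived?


Initial facts: {C, D}
Apply modus ponens to closure:
  (no implication fires)
Final known: {C, D}
New propositions: {(none)}
Count = 0

0


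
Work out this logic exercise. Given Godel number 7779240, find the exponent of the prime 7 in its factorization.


Factorize 7779240 by dividing by 7 repeatedly.
Division steps: 7 divides 7779240 exactly 4 time(s).
Exponent of 7 = 4

4


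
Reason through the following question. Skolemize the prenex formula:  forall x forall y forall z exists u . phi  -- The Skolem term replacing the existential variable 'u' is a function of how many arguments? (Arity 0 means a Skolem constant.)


Quantifier prefix: forall x forall y forall z exists u
'u' is existentially quantified at position 4.
Universal variables preceding it: x, y, z
Skolem function arity = 3

3


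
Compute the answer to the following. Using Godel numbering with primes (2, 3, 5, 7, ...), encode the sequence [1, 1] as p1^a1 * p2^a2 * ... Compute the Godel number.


Encode each element as an exponent of the corresponding prime:
  2^1 = 2
  3^1 = 3
Product = 2 * 3 = 6

6


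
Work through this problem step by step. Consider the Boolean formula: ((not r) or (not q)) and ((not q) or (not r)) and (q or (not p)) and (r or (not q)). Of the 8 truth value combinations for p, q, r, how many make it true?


Evaluate all 8 assignments for p, q, r:
p=0, q=0, r=0: 1
p=0, q=0, r=1: 1
p=0, q=1, r=0: 0
p=0, q=1, r=1: 0
p=1, q=0, r=0: 0
p=1, q=0, r=1: 0
p=1, q=1, r=0: 0
p=1, q=1, r=1: 0
Satisfying count = 2

2


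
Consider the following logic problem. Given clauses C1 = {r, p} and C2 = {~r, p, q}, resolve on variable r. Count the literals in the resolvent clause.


Remove r from C1 and ~r from C2.
C1 remainder: {p}
C2 remainder: {p, q}
Union (resolvent): {p, q}
Resolvent has 2 literal(s).

2


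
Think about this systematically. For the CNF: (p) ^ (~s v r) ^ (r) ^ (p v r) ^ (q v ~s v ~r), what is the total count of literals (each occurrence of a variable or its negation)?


Counting literals in each clause:
Clause 1: 1 literal(s)
Clause 2: 2 literal(s)
Clause 3: 1 literal(s)
Clause 4: 2 literal(s)
Clause 5: 3 literal(s)
Total = 9

9


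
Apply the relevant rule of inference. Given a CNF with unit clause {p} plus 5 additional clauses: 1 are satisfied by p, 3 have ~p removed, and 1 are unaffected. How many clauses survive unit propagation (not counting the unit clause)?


Satisfied (removed): 1
Shortened (remain): 3
Unchanged (remain): 1
Remaining = 3 + 1 = 4

4


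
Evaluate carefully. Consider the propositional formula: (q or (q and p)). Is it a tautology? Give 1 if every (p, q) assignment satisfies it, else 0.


Check all 4 assignments:
p=0, q=0: 0
p=0, q=1: 1
p=1, q=0: 0
p=1, q=1: 1
Satisfying count = 2/4.
Tautology iff count = 4: no.

0


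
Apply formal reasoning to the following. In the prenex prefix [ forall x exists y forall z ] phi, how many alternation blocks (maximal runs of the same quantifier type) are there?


Quantifier-type sequence: A E A  (A=forall, E=exists)
Group into maximal same-type runs:
  Ax1 | Ex1 | Ax1
Number of blocks = 3

3


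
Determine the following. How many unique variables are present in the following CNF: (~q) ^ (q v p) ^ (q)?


Identify each variable that appears in the formula.
Variables found: p, q
Count = 2

2


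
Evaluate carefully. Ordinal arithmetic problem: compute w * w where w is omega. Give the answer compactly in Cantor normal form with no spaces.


Compute w * w.
Ordinal * is associative and left-distributive over +, but NOT commutative; for finite n>1, n*w = w but w*n stays w*n.
w * w = w^2 by definition.
Result = w^2

w^2


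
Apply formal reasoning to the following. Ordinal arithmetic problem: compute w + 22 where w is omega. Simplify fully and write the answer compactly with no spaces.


Compute w + 22.
Ordinal + is associative but NOT commutative; for finite n>0, n + w = w but w + n stays w+n.
w + 22 is already in normal form (a successor ordinal beyond w).
Result = w+22

w+22


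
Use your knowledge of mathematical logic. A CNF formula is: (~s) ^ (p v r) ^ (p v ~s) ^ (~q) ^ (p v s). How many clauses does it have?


A CNF formula is a conjunction of clauses.
Clauses are separated by ^.
Counting the conjuncts: 5 clauses.

5


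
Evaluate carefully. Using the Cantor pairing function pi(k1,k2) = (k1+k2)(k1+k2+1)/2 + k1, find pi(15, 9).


k1 + k2 = 24
(k1+k2)(k1+k2+1)/2 = 24 * 25 / 2 = 300
pi = 300 + 15 = 315

315


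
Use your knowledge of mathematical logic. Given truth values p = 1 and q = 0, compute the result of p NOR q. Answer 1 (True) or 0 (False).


p = 1, q = 0
Operation: p NOR q
Evaluate: 1 NOR 0 = 0

0


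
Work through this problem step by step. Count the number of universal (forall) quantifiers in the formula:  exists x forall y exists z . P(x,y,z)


Quantifier prefix: exists x forall y exists z
Mark each quantifier type:
  E U E
Universal count = 1, Existential count = 2
Asked for universal (forall) quantifiers: 1

1


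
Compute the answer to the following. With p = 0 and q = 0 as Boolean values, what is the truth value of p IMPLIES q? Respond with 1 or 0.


p = 0, q = 0
Operation: p IMPLIES q
Evaluate: 0 IMPLIES 0 = 1

1


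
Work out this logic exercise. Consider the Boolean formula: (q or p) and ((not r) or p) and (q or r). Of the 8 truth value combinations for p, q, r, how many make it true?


Evaluate all 8 assignments for p, q, r:
p=0, q=0, r=0: 0
p=0, q=0, r=1: 0
p=0, q=1, r=0: 1
p=0, q=1, r=1: 0
p=1, q=0, r=0: 0
p=1, q=0, r=1: 1
p=1, q=1, r=0: 1
p=1, q=1, r=1: 1
Satisfying count = 4

4


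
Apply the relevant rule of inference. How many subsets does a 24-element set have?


The power set of a set with n elements has 2^n elements.
|P(S)| = 2^24 = 16777216

16777216


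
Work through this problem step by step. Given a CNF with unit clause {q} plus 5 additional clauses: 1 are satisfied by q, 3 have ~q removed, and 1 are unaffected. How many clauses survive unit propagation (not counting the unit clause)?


Satisfied (removed): 1
Shortened (remain): 3
Unchanged (remain): 1
Remaining = 3 + 1 = 4

4


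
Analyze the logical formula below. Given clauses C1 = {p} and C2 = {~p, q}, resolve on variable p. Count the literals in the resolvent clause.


Remove p from C1 and ~p from C2.
C1 remainder: {}
C2 remainder: {q}
Union (resolvent): {q}
Resolvent has 1 literal(s).

1


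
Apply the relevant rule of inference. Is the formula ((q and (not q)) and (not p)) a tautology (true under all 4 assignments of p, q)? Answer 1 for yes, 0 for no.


Check all 4 assignments:
p=0, q=0: 0
p=0, q=1: 0
p=1, q=0: 0
p=1, q=1: 0
Satisfying count = 0/4.
Tautology iff count = 4: no.

0


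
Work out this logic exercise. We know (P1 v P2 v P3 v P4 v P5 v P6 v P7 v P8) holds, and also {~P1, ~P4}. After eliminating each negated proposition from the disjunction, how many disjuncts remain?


Original disjuncts (8): P1, P2, P3, P4, P5, P6, P7, P8
Negated (eliminate): ~P1, ~P4
Remaining disjuncts: P2, P3, P5, P6, P7, P8
Count = 8 - 2 = 6

6


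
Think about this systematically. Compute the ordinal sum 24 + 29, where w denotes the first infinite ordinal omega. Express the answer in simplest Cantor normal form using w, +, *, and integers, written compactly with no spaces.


Compute 24 + 29.
Ordinal + is associative but NOT commutative; for finite n>0, n + w = w but w + n stays w+n.
Both operands finite; ordinal + agrees with natural +: 24 + 29 = 53.
Result = 53

53


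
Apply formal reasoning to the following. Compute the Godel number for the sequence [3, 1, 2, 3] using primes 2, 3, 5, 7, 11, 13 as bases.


Encode each element as an exponent of the corresponding prime:
  2^3 = 8
  3^1 = 3
  5^2 = 25
  7^3 = 343
Product = 8 * 3 * 25 * 343 = 205800

205800


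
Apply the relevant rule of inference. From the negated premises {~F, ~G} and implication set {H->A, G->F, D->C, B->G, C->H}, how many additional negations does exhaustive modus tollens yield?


Initial negated facts: {~F, ~G}
Apply modus tollens to closure:
  ~G and B->G  =>  ~B
Final negated: {~B, ~F, ~G}
New negations: {~B}
Count = 1

1


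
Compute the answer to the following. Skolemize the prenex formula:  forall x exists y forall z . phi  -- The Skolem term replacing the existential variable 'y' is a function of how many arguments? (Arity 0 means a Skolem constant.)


Quantifier prefix: forall x exists y forall z
'y' is existentially quantified at position 2.
Universal variables preceding it: x
Skolem function arity = 1

1


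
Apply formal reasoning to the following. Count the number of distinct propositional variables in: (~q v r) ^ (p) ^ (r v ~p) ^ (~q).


Identify each variable that appears in the formula.
Variables found: p, q, r
Count = 3

3


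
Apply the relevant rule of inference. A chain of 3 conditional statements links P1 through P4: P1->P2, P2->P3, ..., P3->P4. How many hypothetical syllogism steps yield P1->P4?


With 3 implications in a chain connecting 4 propositions:
P1->P2, P2->P3, ..., P3->P4
Steps needed = (number of implications) - 1 = 3 - 1 = 2

2


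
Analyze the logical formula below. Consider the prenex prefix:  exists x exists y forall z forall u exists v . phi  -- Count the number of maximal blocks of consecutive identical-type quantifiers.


Quantifier-type sequence: E E A A E  (A=forall, E=exists)
Group into maximal same-type runs:
  Ex2 | Ax2 | Ex1
Number of blocks = 3

3


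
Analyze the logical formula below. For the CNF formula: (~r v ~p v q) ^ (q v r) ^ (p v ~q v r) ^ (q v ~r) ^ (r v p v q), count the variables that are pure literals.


Check each variable for pure literal status:
p: mixed (not pure)
q: mixed (not pure)
r: mixed (not pure)
Pure literal count = 0

0


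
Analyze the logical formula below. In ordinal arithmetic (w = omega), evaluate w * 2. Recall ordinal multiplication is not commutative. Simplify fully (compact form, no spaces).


Compute w * 2.
Ordinal * is associative and left-distributive over +, but NOT commutative; for finite n>1, n*w = w but w*n stays w*n.
w * 2 means 2 copies of w concatenated: w*2.
Result = w*2

w*2


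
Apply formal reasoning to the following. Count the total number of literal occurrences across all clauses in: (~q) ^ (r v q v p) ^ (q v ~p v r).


Counting literals in each clause:
Clause 1: 1 literal(s)
Clause 2: 3 literal(s)
Clause 3: 3 literal(s)
Total = 7

7


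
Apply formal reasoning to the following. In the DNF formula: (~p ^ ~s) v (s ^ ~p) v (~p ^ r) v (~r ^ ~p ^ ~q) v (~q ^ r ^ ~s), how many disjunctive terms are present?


A DNF formula is a disjunction of terms (conjunctions).
Terms are separated by v.
Counting the disjuncts: 5 terms.

5


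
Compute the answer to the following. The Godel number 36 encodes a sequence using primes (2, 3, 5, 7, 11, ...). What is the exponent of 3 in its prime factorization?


Factorize 36 by dividing by 3 repeatedly.
Division steps: 3 divides 36 exactly 2 time(s).
Exponent of 3 = 2

2


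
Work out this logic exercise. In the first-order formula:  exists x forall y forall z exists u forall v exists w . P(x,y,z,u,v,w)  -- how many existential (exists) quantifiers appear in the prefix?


Quantifier prefix: exists x forall y forall z exists u forall v exists w
Mark each quantifier type:
  E U U E U E
Universal count = 3, Existential count = 3
Asked for existential (exists) quantifiers: 3

3


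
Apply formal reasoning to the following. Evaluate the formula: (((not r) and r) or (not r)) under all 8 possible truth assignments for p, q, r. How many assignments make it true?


Check all 8 assignments:
p=0, q=0, r=0: 1
p=0, q=0, r=1: 0
p=0, q=1, r=0: 1
p=0, q=1, r=1: 0
p=1, q=0, r=0: 1
p=1, q=0, r=1: 0
p=1, q=1, r=0: 1
p=1, q=1, r=1: 0
Count of True = 4

4


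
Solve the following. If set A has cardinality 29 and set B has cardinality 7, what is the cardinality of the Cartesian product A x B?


The Cartesian product A x B contains all ordered pairs (a, b).
|A x B| = |A| * |B| = 29 * 7 = 203

203


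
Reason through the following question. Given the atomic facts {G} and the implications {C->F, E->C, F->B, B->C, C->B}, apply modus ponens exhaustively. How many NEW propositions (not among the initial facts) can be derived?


Initial facts: {G}
Apply modus ponens to closure:
  (no implication fires)
Final known: {G}
New propositions: {(none)}
Count = 0

0


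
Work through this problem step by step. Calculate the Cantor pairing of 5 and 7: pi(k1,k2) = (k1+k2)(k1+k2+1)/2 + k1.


k1 + k2 = 12
(k1+k2)(k1+k2+1)/2 = 12 * 13 / 2 = 78
pi = 78 + 5 = 83

83


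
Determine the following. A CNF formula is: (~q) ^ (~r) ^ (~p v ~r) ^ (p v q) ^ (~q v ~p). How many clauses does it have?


A CNF formula is a conjunction of clauses.
Clauses are separated by ^.
Counting the conjuncts: 5 clauses.

5


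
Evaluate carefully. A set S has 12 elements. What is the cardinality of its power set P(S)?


The power set of a set with n elements has 2^n elements.
|P(S)| = 2^12 = 4096

4096


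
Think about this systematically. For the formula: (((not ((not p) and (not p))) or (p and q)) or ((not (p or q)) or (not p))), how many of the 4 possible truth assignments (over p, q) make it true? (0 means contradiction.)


Check all 4 assignments:
p=0, q=0: 1
p=0, q=1: 1
p=1, q=0: 1
p=1, q=1: 1
Count of True = 4

4


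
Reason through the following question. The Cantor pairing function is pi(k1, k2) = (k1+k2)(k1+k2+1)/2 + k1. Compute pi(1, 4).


k1 + k2 = 5
(k1+k2)(k1+k2+1)/2 = 5 * 6 / 2 = 15
pi = 15 + 1 = 16

16


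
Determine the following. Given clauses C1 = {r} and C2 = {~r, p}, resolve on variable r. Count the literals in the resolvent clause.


Remove r from C1 and ~r from C2.
C1 remainder: {}
C2 remainder: {p}
Union (resolvent): {p}
Resolvent has 1 literal(s).

1


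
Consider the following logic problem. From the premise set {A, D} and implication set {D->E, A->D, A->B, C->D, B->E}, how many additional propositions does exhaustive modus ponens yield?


Initial facts: {A, D}
Apply modus ponens to closure:
  D and D->E  =>  E
  A and A->B  =>  B
Final known: {A, B, D, E}
New propositions: {B, E}
Count = 2

2


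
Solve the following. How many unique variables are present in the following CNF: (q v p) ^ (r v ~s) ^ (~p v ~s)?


Identify each variable that appears in the formula.
Variables found: p, q, r, s
Count = 4

4


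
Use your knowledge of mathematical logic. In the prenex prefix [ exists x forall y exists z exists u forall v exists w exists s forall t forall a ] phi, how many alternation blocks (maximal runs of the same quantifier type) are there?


Quantifier-type sequence: E A E E A E E A A  (A=forall, E=exists)
Group into maximal same-type runs:
  Ex1 | Ax1 | Ex2 | Ax1 | Ex2 | Ax2
Number of blocks = 6

6


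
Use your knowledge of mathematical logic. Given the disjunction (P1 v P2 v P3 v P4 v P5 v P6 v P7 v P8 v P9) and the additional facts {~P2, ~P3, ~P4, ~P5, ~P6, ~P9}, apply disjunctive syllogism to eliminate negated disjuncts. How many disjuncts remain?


Original disjuncts (9): P1, P2, P3, P4, P5, P6, P7, P8, P9
Negated (eliminate): ~P2, ~P3, ~P4, ~P5, ~P6, ~P9
Remaining disjuncts: P1, P7, P8
Count = 9 - 6 = 3

3


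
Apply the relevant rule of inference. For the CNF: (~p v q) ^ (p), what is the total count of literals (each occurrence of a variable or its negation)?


Counting literals in each clause:
Clause 1: 2 literal(s)
Clause 2: 1 literal(s)
Total = 3

3


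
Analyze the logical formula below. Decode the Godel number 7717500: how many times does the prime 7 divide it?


Factorize 7717500 by dividing by 7 repeatedly.
Division steps: 7 divides 7717500 exactly 3 time(s).
Exponent of 7 = 3

3


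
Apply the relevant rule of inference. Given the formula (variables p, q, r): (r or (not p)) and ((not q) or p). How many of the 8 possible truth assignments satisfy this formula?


Evaluate all 8 assignments for p, q, r:
p=0, q=0, r=0: 1
p=0, q=0, r=1: 1
p=0, q=1, r=0: 0
p=0, q=1, r=1: 0
p=1, q=0, r=0: 0
p=1, q=0, r=1: 1
p=1, q=1, r=0: 0
p=1, q=1, r=1: 1
Satisfying count = 4

4


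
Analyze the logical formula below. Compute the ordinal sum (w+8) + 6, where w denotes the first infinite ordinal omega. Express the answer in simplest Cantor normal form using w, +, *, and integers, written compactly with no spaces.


Compute (w+8) + 6.
Ordinal + is associative but NOT commutative; for finite n>0, n + w = w but w + n stays w+n.
By associativity: (w+8) + 6 = w + (8+6) = w+14.
Result = w+14

w+14


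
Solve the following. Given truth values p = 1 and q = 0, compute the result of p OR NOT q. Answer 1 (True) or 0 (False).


p = 1, q = 0
Operation: p OR NOT q
Evaluate: 1 OR NOT 0 = 1

1


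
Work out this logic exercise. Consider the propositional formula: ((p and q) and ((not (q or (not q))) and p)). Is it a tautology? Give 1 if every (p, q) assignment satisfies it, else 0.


Check all 4 assignments:
p=0, q=0: 0
p=0, q=1: 0
p=1, q=0: 0
p=1, q=1: 0
Satisfying count = 0/4.
Tautology iff count = 4: no.

0


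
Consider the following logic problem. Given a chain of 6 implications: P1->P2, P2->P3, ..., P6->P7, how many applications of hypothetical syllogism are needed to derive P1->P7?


With 6 implications in a chain connecting 7 propositions:
P1->P2, P2->P3, ..., P6->P7
Steps needed = (number of implications) - 1 = 6 - 1 = 5

5


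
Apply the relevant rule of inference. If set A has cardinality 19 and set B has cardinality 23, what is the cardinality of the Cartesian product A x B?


The Cartesian product A x B contains all ordered pairs (a, b).
|A x B| = |A| * |B| = 19 * 23 = 437

437


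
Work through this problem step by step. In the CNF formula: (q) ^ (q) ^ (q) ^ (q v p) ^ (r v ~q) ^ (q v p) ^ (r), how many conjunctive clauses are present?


A CNF formula is a conjunction of clauses.
Clauses are separated by ^.
Counting the conjuncts: 7 clauses.

7


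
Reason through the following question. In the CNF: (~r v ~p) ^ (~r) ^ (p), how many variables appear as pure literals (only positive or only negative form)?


Check each variable for pure literal status:
p: mixed (not pure)
q: absent (not pure)
r: pure negative
Pure literal count = 1

1
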